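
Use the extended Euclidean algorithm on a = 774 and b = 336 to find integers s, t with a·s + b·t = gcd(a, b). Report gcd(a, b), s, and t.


Euclidean algorithm on (774, 336) — divide until remainder is 0:
  774 = 2 · 336 + 102
  336 = 3 · 102 + 30
  102 = 3 · 30 + 12
  30 = 2 · 12 + 6
  12 = 2 · 6 + 0
gcd(774, 336) = 6.
Track Bezout coefficients alongside the remainders: start with r₀ = 774 = a·1 + b·0 (s = 1, t = 0) and r₁ = 336 = a·0 + b·1 (s = 0, t = 1); each new remainder r_{k+1} = r_{k-1} − q_k·r_k inherits s_{k+1} = s_{k-1} − q_k·s_k, t_{k+1} = t_{k-1} − q_k·t_k, so r_k = a·s_k + b·t_k at every step:
  q = 2: r = 102, s = 1 − 2·0 = 1, t = 0 − 2·1 = -2  (check: 774·1 + 336·(-2) = 102)
  q = 3: r = 30, s = 0 − 3·1 = -3, t = 1 − 3·(-2) = 7  (check: 774·(-3) + 336·7 = 30)
  q = 3: r = 12, s = 1 − 3·(-3) = 10, t = -2 − 3·7 = -23  (check: 774·10 + 336·(-23) = 12)
  q = 2: r = 6, s = -3 − 2·10 = -23, t = 7 − 2·(-23) = 53  (check: 774·(-23) + 336·53 = 6)
The row with r = 6 (the gcd) gives the Bezout coefficients s = -23, t = 53.
Result: 774 · (-23) + 336 · (53) = 6.

gcd(774, 336) = 6; s = -23, t = 53 (check: 774·(-23) + 336·53 = 6).


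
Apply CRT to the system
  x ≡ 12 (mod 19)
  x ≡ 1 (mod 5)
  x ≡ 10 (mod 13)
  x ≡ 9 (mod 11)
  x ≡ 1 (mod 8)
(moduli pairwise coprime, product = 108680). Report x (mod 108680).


Product of moduli M = 19 · 5 · 13 · 11 · 8 = 108680.
Merge one congruence at a time:
  Start: x ≡ 12 (mod 19).
  Combine with x ≡ 1 (mod 5); new modulus lcm = 95.
    Write x = 12 + 19·t and substitute into x ≡ 1 (mod 5): 19·t ≡ 1 − 12 = -11 (mod 5).
    Reduce coefficients mod 5: 4·t ≡ 4 (mod 5).
    The inverse of 4 mod 5 is 4 (since 4·4 = 16 = 3·5 + 1), so t ≡ 4·4 = 16 ≡ 1 (mod 5).
    Then x = 12 + 19·1 = 31, valid modulo lcm(19, 5) = 95: x ≡ 31 (mod 95).
  Combine with x ≡ 10 (mod 13); new modulus lcm = 1235.
    Write x = 31 + 95·t and substitute into x ≡ 10 (mod 13): 95·t ≡ 10 − 31 = -21 (mod 13).
    Reduce coefficients mod 13: 4·t ≡ 5 (mod 13).
    The inverse of 4 mod 13 is 10 (since 4·10 = 40 = 3·13 + 1), so t ≡ 10·5 = 50 ≡ 11 (mod 13).
    Then x = 31 + 95·11 = 1076, valid modulo lcm(95, 13) = 1235: x ≡ 1076 (mod 1235).
  Combine with x ≡ 9 (mod 11); new modulus lcm = 13585.
    Write x = 1076 + 1235·t and substitute into x ≡ 9 (mod 11): 1235·t ≡ 9 − 1076 = -1067 (mod 11).
    Reduce coefficients mod 11: 3·t ≡ 0 (mod 11).
    The inverse of 3 mod 11 is 4 (since 3·4 = 12 = 1·11 + 1), so t ≡ 4·0 = 0 ≡ 0 (mod 11).
    Then x = 1076 + 1235·0 = 1076, valid modulo lcm(1235, 11) = 13585: x ≡ 1076 (mod 13585).
  Combine with x ≡ 1 (mod 8); new modulus lcm = 108680.
    Write x = 1076 + 13585·t and substitute into x ≡ 1 (mod 8): 13585·t ≡ 1 − 1076 = -1075 (mod 8).
    Reduce coefficients mod 8: 1·t ≡ 5 (mod 8).
    So t ≡ 5 (mod 8).
    Then x = 1076 + 13585·5 = 69001, valid modulo lcm(13585, 8) = 108680: x ≡ 69001 (mod 108680).
Verify against each original: 69001 mod 19 = 12, 69001 mod 5 = 1, 69001 mod 13 = 10, 69001 mod 11 = 9, 69001 mod 8 = 1.

x ≡ 69001 (mod 108680).


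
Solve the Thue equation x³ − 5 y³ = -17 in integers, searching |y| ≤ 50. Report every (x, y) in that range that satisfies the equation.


The equation is x³ - 5y³ = -17. For fixed y, x³ = 5·y³ − 17, so a solution requires the RHS to be a perfect cube.
Strategy: iterate y from -50 to 50, compute RHS = 5·y³ − 17, and check whether it is a (positive or negative) perfect cube.
Check small values of y:
  y = 0: RHS = -17 is not a perfect cube.
  y = 1: RHS = -12 is not a perfect cube.
  y = -1: RHS = -22 is not a perfect cube.
  y = 2: RHS = 23 is not a perfect cube.
  y = -2: RHS = -57 is not a perfect cube.
  y = 3: RHS = 118 is not a perfect cube.
  y = -3: RHS = -152 is not a perfect cube.
Continuing the search up to |y| = 50 finds no solutions either.
No (x, y) in the scanned range satisfies the equation.

No integer solutions with |y| ≤ 50.


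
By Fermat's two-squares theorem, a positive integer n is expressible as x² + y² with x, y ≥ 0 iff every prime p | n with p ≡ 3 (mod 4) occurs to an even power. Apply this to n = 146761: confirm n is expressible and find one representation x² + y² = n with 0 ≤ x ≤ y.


Step 1: Factor n = 146761 = 17 · 89 · 97.
Step 2: Check the mod-4 condition on each prime factor: 17 ≡ 1 (mod 4), exponent 1; 89 ≡ 1 (mod 4), exponent 1; 97 ≡ 1 (mod 4), exponent 1.
All primes ≡ 3 (mod 4) appear to even exponent (or don't appear), so by the two-squares theorem n IS expressible as a sum of two squares.
Step 3: Build a representation. Here n = 17 · 89 · 97 is a product of primes ≡ 1 (mod 4). Each prime p ≡ 1 (mod 4) is itself a sum of two squares; find a² by testing p − a² for a perfect square:
  17: 17 − 1² = 16 = 4² ⇒ 17 = 1² + 4².
  89: 89 − 1² = 88, 89 − 2² = 85, 89 − 3² = 80, 89 − 4² = 73, 89 − 5² = 64 = 8² ⇒ 89 = 5² + 8².
  97: 97 − 1² = 96, 97 − 2² = 93, 97 − 3² = 88, 97 − 4² = 81 = 9² ⇒ 97 = 4² + 9².
  Combine using the Brahmagupta–Fibonacci identity (a² + b²)(c² + d²) = (ac − bd)² + (ad + bc)² = (ac + bd)² + (ad − bc)²:
  17 · 89 = 1513: from (1² + 4²)(5² + 8²), take (1·5 − 4·8, 1·8 + 4·5) = (5 − 32, 8 + 20) = (-27, 28); dropping signs (only squares matter) gives (27, 28); check 27² + 28² = 729 + 784 = 1513 ✓.
  1513 · 97 = 146761: from (27² + 28²)(4² + 9²), take (27·4 − 28·9, 27·9 + 28·4) = (108 − 252, 243 + 112) = (-144, 355); dropping signs (only squares matter) gives (144, 355); check 144² + 355² = 20736 + 126025 = 146761 ✓.
Step 4: Order so x ≤ y and verify: 144² + 355² = 20736 + 126025 = 146761 = n. ✓

n = 146761 = 144² + 355² (one valid representation with x ≤ y).


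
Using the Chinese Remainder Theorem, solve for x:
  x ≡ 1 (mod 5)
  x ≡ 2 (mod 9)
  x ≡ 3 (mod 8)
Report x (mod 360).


Moduli 5, 9, 8 are pairwise coprime; by CRT there is a unique solution modulo M = 5 · 9 · 8 = 360.
Solve pairwise, accumulating the modulus:
  Start with x ≡ 1 (mod 5).
  Combine with x ≡ 2 (mod 9): since gcd(5, 9) = 1, we get a unique residue mod 45.
    Write x = 1 + 5·t and substitute into x ≡ 2 (mod 9): 5·t ≡ 2 − 1 = 1 (mod 9).
    The inverse of 5 mod 9 is 2 (since 5·2 = 10 = 1·9 + 1), so t ≡ 2·1 = 2 ≡ 2 (mod 9).
    Then x = 1 + 5·2 = 11, valid modulo lcm(5, 9) = 45: x ≡ 11 (mod 45).
  Combine with x ≡ 3 (mod 8): since gcd(45, 8) = 1, we get a unique residue mod 360.
    Write x = 11 + 45·t and substitute into x ≡ 3 (mod 8): 45·t ≡ 3 − 11 = -8 (mod 8).
    Reduce coefficients mod 8: 5·t ≡ 0 (mod 8).
    The inverse of 5 mod 8 is 5 (since 5·5 = 25 = 3·8 + 1), so t ≡ 5·0 = 0 ≡ 0 (mod 8).
    Then x = 11 + 45·0 = 11, valid modulo lcm(45, 8) = 360: x ≡ 11 (mod 360).
Verify: 11 mod 5 = 1 ✓, 11 mod 9 = 2 ✓, 11 mod 8 = 3 ✓.

x ≡ 11 (mod 360).


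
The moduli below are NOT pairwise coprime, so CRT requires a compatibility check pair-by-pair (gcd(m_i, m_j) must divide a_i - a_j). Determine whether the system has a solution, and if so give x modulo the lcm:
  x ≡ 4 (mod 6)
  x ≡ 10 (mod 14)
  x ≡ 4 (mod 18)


Moduli 6, 14, 18 are not pairwise coprime, so CRT works modulo lcm(m_i) when all pairwise compatibility conditions hold.
Pairwise compatibility: gcd(m_i, m_j) must divide a_i - a_j for every pair.
Merge one congruence at a time:
  Start: x ≡ 4 (mod 6).
  Combine with x ≡ 10 (mod 14): gcd(6, 14) = 2; 10 - 4 = 6, which IS divisible by 2, so compatible.
    Write x = 4 + 6·t and substitute into x ≡ 10 (mod 14): 6·t ≡ 10 − 4 = 6 (mod 14).
    Divide the congruence (and modulus) by g = 2: 3·t ≡ 3 (mod 7).
    The inverse of 3 mod 7 is 5 (since 3·5 = 15 = 2·7 + 1), so t ≡ 5·3 = 15 ≡ 1 (mod 7).
    Then x = 4 + 6·1 = 10, valid modulo lcm(6, 14) = 42: x ≡ 10 (mod 42).
  Combine with x ≡ 4 (mod 18): gcd(42, 18) = 6; 4 - 10 = -6, which IS divisible by 6, so compatible.
    Write x = 10 + 42·t and substitute into x ≡ 4 (mod 18): 42·t ≡ 4 − 10 = -6 (mod 18).
    Divide the congruence (and modulus) by g = 6: 7·t ≡ -1 (mod 3).
    Reduce coefficients mod 3: 1·t ≡ 2 (mod 3).
    So t ≡ 2 (mod 3).
    Then x = 10 + 42·2 = 94, valid modulo lcm(42, 18) = 126: x ≡ 94 (mod 126).
Verify: 94 mod 6 = 4, 94 mod 14 = 10, 94 mod 18 = 4.

x ≡ 94 (mod 126).


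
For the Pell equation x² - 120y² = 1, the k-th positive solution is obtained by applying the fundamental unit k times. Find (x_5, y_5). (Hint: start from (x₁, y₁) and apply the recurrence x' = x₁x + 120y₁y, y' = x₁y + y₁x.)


Step 1: Find the fundamental solution (x₁, y₁) of x² - 120y² = 1.
  Expand √120 as a continued fraction. a₀ = ⌊√120⌋ = 10; iterate m_{k+1} = d_k·a_k − m_k, d_{k+1} = (120 − m_{k+1}²)/d_k, a_{k+1} = ⌊(a₀ + m_{k+1})/d_{k+1}⌋ (starting m₀ = 0, d₀ = 1), with convergents p_k = a_k·p_{k-1} + p_{k-2}, q_k = a_k·q_{k-1} + q_{k-2} (p₋₁ = 1, q₋₁ = 0):
  k = 0: a₀ = 10; p₀/q₀ = 10/1; p₀² − 120·q₀² = 100 − 120 = -20.
  k = 1: m = 10, d = 20, a = ⌊(10 + 10)/20⌋ = 1; p/q = (1·10 + 1)/(1·1 + 0) = 11/1; p² − 120·q² = 121 − 120 = 1.
  The first convergent with p² − 120·q² = 1 gives the fundamental solution (x₁, y₁) = (11, 1).
Step 2: Apply the recurrence (x_{n+1}, y_{n+1}) = (x₁x_n + 120y₁y_n, x₁y_n + y₁x_n) repeatedly.
  From (x_1, y_1) = (11, 1): x_2 = 11·11 + 120·1·1 = 241; y_2 = 11·1 + 1·11 = 22.
  From (x_2, y_2) = (241, 22): x_3 = 11·241 + 120·1·22 = 5291; y_3 = 11·22 + 1·241 = 483.
  From (x_3, y_3) = (5291, 483): x_4 = 11·5291 + 120·1·483 = 116161; y_4 = 11·483 + 1·5291 = 10604.
  From (x_4, y_4) = (116161, 10604): x_5 = 11·116161 + 120·1·10604 = 2550251; y_5 = 11·10604 + 1·116161 = 232805.
Step 3: Verify x_5² - 120·y_5² = 6503780163001 - 6503780163000 = 1 (should be 1). ✓

(x_1, y_1) = (11, 1); (x_5, y_5) = (2550251, 232805).


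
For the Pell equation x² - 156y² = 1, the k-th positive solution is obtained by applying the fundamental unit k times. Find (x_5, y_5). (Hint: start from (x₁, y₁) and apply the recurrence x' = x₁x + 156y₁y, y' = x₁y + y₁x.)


Step 1: Find the fundamental solution (x₁, y₁) of x² - 156y² = 1.
  Expand √156 as a continued fraction. a₀ = ⌊√156⌋ = 12; iterate m_{k+1} = d_k·a_k − m_k, d_{k+1} = (156 − m_{k+1}²)/d_k, a_{k+1} = ⌊(a₀ + m_{k+1})/d_{k+1}⌋ (starting m₀ = 0, d₀ = 1), with convergents p_k = a_k·p_{k-1} + p_{k-2}, q_k = a_k·q_{k-1} + q_{k-2} (p₋₁ = 1, q₋₁ = 0):
  k = 0: a₀ = 12; p₀/q₀ = 12/1; p₀² − 156·q₀² = 144 − 156 = -12.
  k = 1: m = 12, d = 12, a = ⌊(12 + 12)/12⌋ = 2; p/q = (2·12 + 1)/(2·1 + 0) = 25/2; p² − 156·q² = 625 − 624 = 1.
  The first convergent with p² − 156·q² = 1 gives the fundamental solution (x₁, y₁) = (25, 2).
Step 2: Apply the recurrence (x_{n+1}, y_{n+1}) = (x₁x_n + 156y₁y_n, x₁y_n + y₁x_n) repeatedly.
  From (x_1, y_1) = (25, 2): x_2 = 25·25 + 156·2·2 = 1249; y_2 = 25·2 + 2·25 = 100.
  From (x_2, y_2) = (1249, 100): x_3 = 25·1249 + 156·2·100 = 62425; y_3 = 25·100 + 2·1249 = 4998.
  From (x_3, y_3) = (62425, 4998): x_4 = 25·62425 + 156·2·4998 = 3120001; y_4 = 25·4998 + 2·62425 = 249800.
  From (x_4, y_4) = (3120001, 249800): x_5 = 25·3120001 + 156·2·249800 = 155937625; y_5 = 25·249800 + 2·3120001 = 12485002.
Step 3: Verify x_5² - 156·y_5² = 24316542890640625 - 24316542890640624 = 1 (should be 1). ✓

(x_1, y_1) = (25, 2); (x_5, y_5) = (155937625, 12485002).


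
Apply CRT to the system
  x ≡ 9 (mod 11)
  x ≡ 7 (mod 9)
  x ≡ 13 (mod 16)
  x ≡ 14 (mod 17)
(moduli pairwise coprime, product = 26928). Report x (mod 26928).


Product of moduli M = 11 · 9 · 16 · 17 = 26928.
Merge one congruence at a time:
  Start: x ≡ 9 (mod 11).
  Combine with x ≡ 7 (mod 9); new modulus lcm = 99.
    Write x = 9 + 11·t and substitute into x ≡ 7 (mod 9): 11·t ≡ 7 − 9 = -2 (mod 9).
    Reduce coefficients mod 9: 2·t ≡ 7 (mod 9).
    The inverse of 2 mod 9 is 5 (since 2·5 = 10 = 1·9 + 1), so t ≡ 5·7 = 35 ≡ 8 (mod 9).
    Then x = 9 + 11·8 = 97, valid modulo lcm(11, 9) = 99: x ≡ 97 (mod 99).
  Combine with x ≡ 13 (mod 16); new modulus lcm = 1584.
    Write x = 97 + 99·t and substitute into x ≡ 13 (mod 16): 99·t ≡ 13 − 97 = -84 (mod 16).
    Reduce coefficients mod 16: 3·t ≡ 12 (mod 16).
    The inverse of 3 mod 16 is 11 (since 3·11 = 33 = 2·16 + 1), so t ≡ 11·12 = 132 ≡ 4 (mod 16).
    Then x = 97 + 99·4 = 493, valid modulo lcm(99, 16) = 1584: x ≡ 493 (mod 1584).
  Combine with x ≡ 14 (mod 17); new modulus lcm = 26928.
    Write x = 493 + 1584·t and substitute into x ≡ 14 (mod 17): 1584·t ≡ 14 − 493 = -479 (mod 17).
    Reduce coefficients mod 17: 3·t ≡ 14 (mod 17).
    The inverse of 3 mod 17 is 6 (since 3·6 = 18 = 1·17 + 1), so t ≡ 6·14 = 84 ≡ 16 (mod 17).
    Then x = 493 + 1584·16 = 25837, valid modulo lcm(1584, 17) = 26928: x ≡ 25837 (mod 26928).
Verify against each original: 25837 mod 11 = 9, 25837 mod 9 = 7, 25837 mod 16 = 13, 25837 mod 17 = 14.

x ≡ 25837 (mod 26928).


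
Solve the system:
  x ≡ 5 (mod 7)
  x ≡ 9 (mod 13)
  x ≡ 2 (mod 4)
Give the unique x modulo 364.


Moduli 7, 13, 4 are pairwise coprime; by CRT there is a unique solution modulo M = 7 · 13 · 4 = 364.
Solve pairwise, accumulating the modulus:
  Start with x ≡ 5 (mod 7).
  Combine with x ≡ 9 (mod 13): since gcd(7, 13) = 1, we get a unique residue mod 91.
    Write x = 5 + 7·t and substitute into x ≡ 9 (mod 13): 7·t ≡ 9 − 5 = 4 (mod 13).
    The inverse of 7 mod 13 is 2 (since 7·2 = 14 = 1·13 + 1), so t ≡ 2·4 = 8 ≡ 8 (mod 13).
    Then x = 5 + 7·8 = 61, valid modulo lcm(7, 13) = 91: x ≡ 61 (mod 91).
  Combine with x ≡ 2 (mod 4): since gcd(91, 4) = 1, we get a unique residue mod 364.
    Write x = 61 + 91·t and substitute into x ≡ 2 (mod 4): 91·t ≡ 2 − 61 = -59 (mod 4).
    Reduce coefficients mod 4: 3·t ≡ 1 (mod 4).
    The inverse of 3 mod 4 is 3 (since 3·3 = 9 = 2·4 + 1), so t ≡ 3·1 = 3 ≡ 3 (mod 4).
    Then x = 61 + 91·3 = 334, valid modulo lcm(91, 4) = 364: x ≡ 334 (mod 364).
Verify: 334 mod 7 = 5 ✓, 334 mod 13 = 9 ✓, 334 mod 4 = 2 ✓.

x ≡ 334 (mod 364).


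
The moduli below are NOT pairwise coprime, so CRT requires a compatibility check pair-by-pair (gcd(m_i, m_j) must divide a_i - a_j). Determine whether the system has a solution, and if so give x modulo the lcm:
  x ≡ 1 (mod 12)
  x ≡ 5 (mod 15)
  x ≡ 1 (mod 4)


Moduli 12, 15, 4 are not pairwise coprime, so CRT works modulo lcm(m_i) when all pairwise compatibility conditions hold.
Pairwise compatibility: gcd(m_i, m_j) must divide a_i - a_j for every pair.
Merge one congruence at a time:
  Start: x ≡ 1 (mod 12).
  Combine with x ≡ 5 (mod 15): gcd(12, 15) = 3, and 5 - 1 = 4 is NOT divisible by 3.
    ⇒ system is inconsistent (no integer solution).

No solution (the system is inconsistent).


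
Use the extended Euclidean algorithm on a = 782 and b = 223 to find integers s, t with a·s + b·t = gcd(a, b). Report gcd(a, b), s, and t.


Euclidean algorithm on (782, 223) — divide until remainder is 0:
  782 = 3 · 223 + 113
  223 = 1 · 113 + 110
  113 = 1 · 110 + 3
  110 = 36 · 3 + 2
  3 = 1 · 2 + 1
  2 = 2 · 1 + 0
gcd(782, 223) = 1.
Track Bezout coefficients alongside the remainders: start with r₀ = 782 = a·1 + b·0 (s = 1, t = 0) and r₁ = 223 = a·0 + b·1 (s = 0, t = 1); each new remainder r_{k+1} = r_{k-1} − q_k·r_k inherits s_{k+1} = s_{k-1} − q_k·s_k, t_{k+1} = t_{k-1} − q_k·t_k, so r_k = a·s_k + b·t_k at every step:
  q = 3: r = 113, s = 1 − 3·0 = 1, t = 0 − 3·1 = -3  (check: 782·1 + 223·(-3) = 113)
  q = 1: r = 110, s = 0 − 1·1 = -1, t = 1 − 1·(-3) = 4  (check: 782·(-1) + 223·4 = 110)
  q = 1: r = 3, s = 1 − 1·(-1) = 2, t = -3 − 1·4 = -7  (check: 782·2 + 223·(-7) = 3)
  q = 36: r = 2, s = -1 − 36·2 = -73, t = 4 − 36·(-7) = 256  (check: 782·(-73) + 223·256 = 2)
  q = 1: r = 1, s = 2 − 1·(-73) = 75, t = -7 − 1·256 = -263  (check: 782·75 + 223·(-263) = 1)
The row with r = 1 (the gcd) gives the Bezout coefficients s = 75, t = -263.
Result: 782 · (75) + 223 · (-263) = 1.

gcd(782, 223) = 1; s = 75, t = -263 (check: 782·75 + 223·(-263) = 1).


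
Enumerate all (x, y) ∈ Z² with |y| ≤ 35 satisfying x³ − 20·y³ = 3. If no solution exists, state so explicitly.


The equation is x³ - 20y³ = 3. For fixed y, x³ = 20·y³ + 3, so a solution requires the RHS to be a perfect cube.
Strategy: iterate y from -35 to 35, compute RHS = 20·y³ + 3, and check whether it is a (positive or negative) perfect cube.
Check small values of y:
  y = 0: RHS = 3 is not a perfect cube.
  y = 1: RHS = 23 is not a perfect cube.
  y = -1: RHS = -17 is not a perfect cube.
  y = 2: RHS = 163 is not a perfect cube.
  y = -2: RHS = -157 is not a perfect cube.
  y = 3: RHS = 543 is not a perfect cube.
  y = -3: RHS = -537 is not a perfect cube.
Continuing the search up to |y| = 35 finds no solutions either.
No (x, y) in the scanned range satisfies the equation.

No integer solutions with |y| ≤ 35.


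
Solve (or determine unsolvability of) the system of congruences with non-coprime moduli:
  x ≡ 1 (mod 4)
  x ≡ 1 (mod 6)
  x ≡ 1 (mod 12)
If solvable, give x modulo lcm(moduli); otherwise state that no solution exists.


Moduli 4, 6, 12 are not pairwise coprime, so CRT works modulo lcm(m_i) when all pairwise compatibility conditions hold.
Pairwise compatibility: gcd(m_i, m_j) must divide a_i - a_j for every pair.
Merge one congruence at a time:
  Start: x ≡ 1 (mod 4).
  Combine with x ≡ 1 (mod 6): gcd(4, 6) = 2; 1 - 1 = 0, which IS divisible by 2, so compatible.
    Write x = 1 + 4·t and substitute into x ≡ 1 (mod 6): 4·t ≡ 1 − 1 = 0 (mod 6).
    Divide the congruence (and modulus) by g = 2: 2·t ≡ 0 (mod 3).
    The inverse of 2 mod 3 is 2 (since 2·2 = 4 = 1·3 + 1), so t ≡ 2·0 = 0 ≡ 0 (mod 3).
    Then x = 1 + 4·0 = 1, valid modulo lcm(4, 6) = 12: x ≡ 1 (mod 12).
  Combine with x ≡ 1 (mod 12): gcd(12, 12) = 12; 1 - 1 = 0, which IS divisible by 12, so compatible.
    Write x = 1 + 12·t and substitute into x ≡ 1 (mod 12): 12·t ≡ 1 − 1 = 0 (mod 12).
    Divide the congruence (and modulus) by g = 12: 1·t ≡ 0 (mod 1).
    Modulo 1 every t works; take t = 0.
    Then x = 1 + 12·0 = 1, valid modulo lcm(12, 12) = 12: x ≡ 1 (mod 12).
Verify: 1 mod 4 = 1, 1 mod 6 = 1, 1 mod 12 = 1.

x ≡ 1 (mod 12).


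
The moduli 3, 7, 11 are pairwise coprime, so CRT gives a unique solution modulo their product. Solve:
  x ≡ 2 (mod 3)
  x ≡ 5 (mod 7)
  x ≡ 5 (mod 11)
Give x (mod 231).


Moduli 3, 7, 11 are pairwise coprime; by CRT there is a unique solution modulo M = 3 · 7 · 11 = 231.
Solve pairwise, accumulating the modulus:
  Start with x ≡ 2 (mod 3).
  Combine with x ≡ 5 (mod 7): since gcd(3, 7) = 1, we get a unique residue mod 21.
    Write x = 2 + 3·t and substitute into x ≡ 5 (mod 7): 3·t ≡ 5 − 2 = 3 (mod 7).
    The inverse of 3 mod 7 is 5 (since 3·5 = 15 = 2·7 + 1), so t ≡ 5·3 = 15 ≡ 1 (mod 7).
    Then x = 2 + 3·1 = 5, valid modulo lcm(3, 7) = 21: x ≡ 5 (mod 21).
  Combine with x ≡ 5 (mod 11): since gcd(21, 11) = 1, we get a unique residue mod 231.
    Write x = 5 + 21·t and substitute into x ≡ 5 (mod 11): 21·t ≡ 5 − 5 = 0 (mod 11).
    Reduce coefficients mod 11: 10·t ≡ 0 (mod 11).
    The inverse of 10 mod 11 is 10 (since 10·10 = 100 = 9·11 + 1), so t ≡ 10·0 = 0 ≡ 0 (mod 11).
    Then x = 5 + 21·0 = 5, valid modulo lcm(21, 11) = 231: x ≡ 5 (mod 231).
Verify: 5 mod 3 = 2 ✓, 5 mod 7 = 5 ✓, 5 mod 11 = 5 ✓.

x ≡ 5 (mod 231).


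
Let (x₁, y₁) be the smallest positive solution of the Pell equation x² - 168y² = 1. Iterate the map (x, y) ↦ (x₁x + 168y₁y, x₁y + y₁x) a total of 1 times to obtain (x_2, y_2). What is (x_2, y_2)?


Step 1: Find the fundamental solution (x₁, y₁) of x² - 168y² = 1.
  Expand √168 as a continued fraction. a₀ = ⌊√168⌋ = 12; iterate m_{k+1} = d_k·a_k − m_k, d_{k+1} = (168 − m_{k+1}²)/d_k, a_{k+1} = ⌊(a₀ + m_{k+1})/d_{k+1}⌋ (starting m₀ = 0, d₀ = 1), with convergents p_k = a_k·p_{k-1} + p_{k-2}, q_k = a_k·q_{k-1} + q_{k-2} (p₋₁ = 1, q₋₁ = 0):
  k = 0: a₀ = 12; p₀/q₀ = 12/1; p₀² − 168·q₀² = 144 − 168 = -24.
  k = 1: m = 12, d = 24, a = ⌊(12 + 12)/24⌋ = 1; p/q = (1·12 + 1)/(1·1 + 0) = 13/1; p² − 168·q² = 169 − 168 = 1.
  The first convergent with p² − 168·q² = 1 gives the fundamental solution (x₁, y₁) = (13, 1).
Step 2: Apply the recurrence (x_{n+1}, y_{n+1}) = (x₁x_n + 168y₁y_n, x₁y_n + y₁x_n) repeatedly.
  From (x_1, y_1) = (13, 1): x_2 = 13·13 + 168·1·1 = 337; y_2 = 13·1 + 1·13 = 26.
Step 3: Verify x_2² - 168·y_2² = 113569 - 113568 = 1 (should be 1). ✓

(x_1, y_1) = (13, 1); (x_2, y_2) = (337, 26).


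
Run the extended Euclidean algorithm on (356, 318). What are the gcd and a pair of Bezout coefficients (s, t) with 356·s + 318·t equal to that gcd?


Euclidean algorithm on (356, 318) — divide until remainder is 0:
  356 = 1 · 318 + 38
  318 = 8 · 38 + 14
  38 = 2 · 14 + 10
  14 = 1 · 10 + 4
  10 = 2 · 4 + 2
  4 = 2 · 2 + 0
gcd(356, 318) = 2.
Track Bezout coefficients alongside the remainders: start with r₀ = 356 = a·1 + b·0 (s = 1, t = 0) and r₁ = 318 = a·0 + b·1 (s = 0, t = 1); each new remainder r_{k+1} = r_{k-1} − q_k·r_k inherits s_{k+1} = s_{k-1} − q_k·s_k, t_{k+1} = t_{k-1} − q_k·t_k, so r_k = a·s_k + b·t_k at every step:
  q = 1: r = 38, s = 1 − 1·0 = 1, t = 0 − 1·1 = -1  (check: 356·1 + 318·(-1) = 38)
  q = 8: r = 14, s = 0 − 8·1 = -8, t = 1 − 8·(-1) = 9  (check: 356·(-8) + 318·9 = 14)
  q = 2: r = 10, s = 1 − 2·(-8) = 17, t = -1 − 2·9 = -19  (check: 356·17 + 318·(-19) = 10)
  q = 1: r = 4, s = -8 − 1·17 = -25, t = 9 − 1·(-19) = 28  (check: 356·(-25) + 318·28 = 4)
  q = 2: r = 2, s = 17 − 2·(-25) = 67, t = -19 − 2·28 = -75  (check: 356·67 + 318·(-75) = 2)
The row with r = 2 (the gcd) gives the Bezout coefficients s = 67, t = -75.
Result: 356 · (67) + 318 · (-75) = 2.

gcd(356, 318) = 2; s = 67, t = -75 (check: 356·67 + 318·(-75) = 2).


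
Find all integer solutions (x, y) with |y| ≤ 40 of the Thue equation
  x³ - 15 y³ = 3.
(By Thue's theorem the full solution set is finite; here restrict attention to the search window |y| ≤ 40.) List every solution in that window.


The equation is x³ - 15y³ = 3. For fixed y, x³ = 15·y³ + 3, so a solution requires the RHS to be a perfect cube.
Strategy: iterate y from -40 to 40, compute RHS = 15·y³ + 3, and check whether it is a (positive or negative) perfect cube.
Check small values of y:
  y = 0: RHS = 3 is not a perfect cube.
  y = 1: RHS = 18 is not a perfect cube.
  y = -1: RHS = -12 is not a perfect cube.
  y = 2: RHS = 123 is not a perfect cube.
  y = -2: RHS = -117 is not a perfect cube.
  y = 3: RHS = 408 is not a perfect cube.
  y = -3: RHS = -402 is not a perfect cube.
Continuing the search up to |y| = 40 finds no solutions either.
No (x, y) in the scanned range satisfies the equation.

No integer solutions with |y| ≤ 40.


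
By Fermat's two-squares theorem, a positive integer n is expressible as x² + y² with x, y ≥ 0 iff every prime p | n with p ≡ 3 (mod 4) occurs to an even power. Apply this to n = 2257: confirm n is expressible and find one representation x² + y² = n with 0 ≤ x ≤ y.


Step 1: Factor n = 2257 = 37 · 61.
Step 2: Check the mod-4 condition on each prime factor: 37 ≡ 1 (mod 4), exponent 1; 61 ≡ 1 (mod 4), exponent 1.
All primes ≡ 3 (mod 4) appear to even exponent (or don't appear), so by the two-squares theorem n IS expressible as a sum of two squares.
Step 3: Build a representation. Here n = 37 · 61 is a product of primes ≡ 1 (mod 4). Each prime p ≡ 1 (mod 4) is itself a sum of two squares; find a² by testing p − a² for a perfect square:
  37: 37 − 1² = 36 = 6² ⇒ 37 = 1² + 6².
  61: 61 − 1² = 60, 61 − 2² = 57, 61 − 3² = 52, 61 − 4² = 45, 61 − 5² = 36 = 6² ⇒ 61 = 5² + 6².
  Combine using the Brahmagupta–Fibonacci identity (a² + b²)(c² + d²) = (ac − bd)² + (ad + bc)² = (ac + bd)² + (ad − bc)²:
  37 · 61 = 2257: from (1² + 6²)(5² + 6²), take (1·5 − 6·6, 1·6 + 6·5) = (5 − 36, 6 + 30) = (-31, 36); dropping signs (only squares matter) gives (31, 36); check 31² + 36² = 961 + 1296 = 2257 ✓.
Step 4: Order so x ≤ y and verify: 31² + 36² = 961 + 1296 = 2257 = n. ✓

n = 2257 = 31² + 36² (one valid representation with x ≤ y).


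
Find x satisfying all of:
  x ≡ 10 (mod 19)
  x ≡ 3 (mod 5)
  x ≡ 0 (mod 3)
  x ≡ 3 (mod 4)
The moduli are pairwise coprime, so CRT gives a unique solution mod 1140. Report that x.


Product of moduli M = 19 · 5 · 3 · 4 = 1140.
Merge one congruence at a time:
  Start: x ≡ 10 (mod 19).
  Combine with x ≡ 3 (mod 5); new modulus lcm = 95.
    Write x = 10 + 19·t and substitute into x ≡ 3 (mod 5): 19·t ≡ 3 − 10 = -7 (mod 5).
    Reduce coefficients mod 5: 4·t ≡ 3 (mod 5).
    The inverse of 4 mod 5 is 4 (since 4·4 = 16 = 3·5 + 1), so t ≡ 4·3 = 12 ≡ 2 (mod 5).
    Then x = 10 + 19·2 = 48, valid modulo lcm(19, 5) = 95: x ≡ 48 (mod 95).
  Combine with x ≡ 0 (mod 3); new modulus lcm = 285.
    Write x = 48 + 95·t and substitute into x ≡ 0 (mod 3): 95·t ≡ 0 − 48 = -48 (mod 3).
    Reduce coefficients mod 3: 2·t ≡ 0 (mod 3).
    The inverse of 2 mod 3 is 2 (since 2·2 = 4 = 1·3 + 1), so t ≡ 2·0 = 0 ≡ 0 (mod 3).
    Then x = 48 + 95·0 = 48, valid modulo lcm(95, 3) = 285: x ≡ 48 (mod 285).
  Combine with x ≡ 3 (mod 4); new modulus lcm = 1140.
    Write x = 48 + 285·t and substitute into x ≡ 3 (mod 4): 285·t ≡ 3 − 48 = -45 (mod 4).
    Reduce coefficients mod 4: 1·t ≡ 3 (mod 4).
    So t ≡ 3 (mod 4).
    Then x = 48 + 285·3 = 903, valid modulo lcm(285, 4) = 1140: x ≡ 903 (mod 1140).
Verify against each original: 903 mod 19 = 10, 903 mod 5 = 3, 903 mod 3 = 0, 903 mod 4 = 3.

x ≡ 903 (mod 1140).


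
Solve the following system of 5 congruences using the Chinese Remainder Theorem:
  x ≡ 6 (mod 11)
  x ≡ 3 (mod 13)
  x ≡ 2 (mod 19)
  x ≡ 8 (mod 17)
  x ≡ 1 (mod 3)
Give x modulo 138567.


Product of moduli M = 11 · 13 · 19 · 17 · 3 = 138567.
Merge one congruence at a time:
  Start: x ≡ 6 (mod 11).
  Combine with x ≡ 3 (mod 13); new modulus lcm = 143.
    Write x = 6 + 11·t and substitute into x ≡ 3 (mod 13): 11·t ≡ 3 − 6 = -3 (mod 13).
    Reduce coefficients mod 13: 11·t ≡ 10 (mod 13).
    The inverse of 11 mod 13 is 6 (since 11·6 = 66 = 5·13 + 1), so t ≡ 6·10 = 60 ≡ 8 (mod 13).
    Then x = 6 + 11·8 = 94, valid modulo lcm(11, 13) = 143: x ≡ 94 (mod 143).
  Combine with x ≡ 2 (mod 19); new modulus lcm = 2717.
    Write x = 94 + 143·t and substitute into x ≡ 2 (mod 19): 143·t ≡ 2 − 94 = -92 (mod 19).
    Reduce coefficients mod 19: 10·t ≡ 3 (mod 19).
    The inverse of 10 mod 19 is 2 (since 10·2 = 20 = 1·19 + 1), so t ≡ 2·3 = 6 ≡ 6 (mod 19).
    Then x = 94 + 143·6 = 952, valid modulo lcm(143, 19) = 2717: x ≡ 952 (mod 2717).
  Combine with x ≡ 8 (mod 17); new modulus lcm = 46189.
    Write x = 952 + 2717·t and substitute into x ≡ 8 (mod 17): 2717·t ≡ 8 − 952 = -944 (mod 17).
    Reduce coefficients mod 17: 14·t ≡ 8 (mod 17).
    The inverse of 14 mod 17 is 11 (since 14·11 = 154 = 9·17 + 1), so t ≡ 11·8 = 88 ≡ 3 (mod 17).
    Then x = 952 + 2717·3 = 9103, valid modulo lcm(2717, 17) = 46189: x ≡ 9103 (mod 46189).
  Combine with x ≡ 1 (mod 3); new modulus lcm = 138567.
    Write x = 9103 + 46189·t and substitute into x ≡ 1 (mod 3): 46189·t ≡ 1 − 9103 = -9102 (mod 3).
    Reduce coefficients mod 3: 1·t ≡ 0 (mod 3).
    So t ≡ 0 (mod 3).
    Then x = 9103 + 46189·0 = 9103, valid modulo lcm(46189, 3) = 138567: x ≡ 9103 (mod 138567).
Verify against each original: 9103 mod 11 = 6, 9103 mod 13 = 3, 9103 mod 19 = 2, 9103 mod 17 = 8, 9103 mod 3 = 1.

x ≡ 9103 (mod 138567).


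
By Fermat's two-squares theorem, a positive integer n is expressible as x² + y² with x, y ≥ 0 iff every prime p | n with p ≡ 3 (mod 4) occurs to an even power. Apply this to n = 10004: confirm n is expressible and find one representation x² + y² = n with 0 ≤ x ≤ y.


Step 1: Factor n = 10004 = 2^2 · 41 · 61.
Step 2: Check the mod-4 condition on each prime factor: 2 = 2 (special); 41 ≡ 1 (mod 4), exponent 1; 61 ≡ 1 (mod 4), exponent 1.
All primes ≡ 3 (mod 4) appear to even exponent (or don't appear), so by the two-squares theorem n IS expressible as a sum of two squares.
Step 3: Build a representation. Group n = k² · m with k = 2 and m = 41 · 61 = 2501 (a product of primes ≡ 1 (mod 4)); a representation of m scales to one of n via (k·x)² + (k·y)² = k²(x² + y²). Each prime p ≡ 1 (mod 4) is itself a sum of two squares; find a² by testing p − a² for a perfect square:
  41: 41 − 1² = 40, 41 − 2² = 37, 41 − 3² = 32, 41 − 4² = 25 = 5² ⇒ 41 = 4² + 5².
  61: 61 − 1² = 60, 61 − 2² = 57, 61 − 3² = 52, 61 − 4² = 45, 61 − 5² = 36 = 6² ⇒ 61 = 5² + 6².
  Combine using the Brahmagupta–Fibonacci identity (a² + b²)(c² + d²) = (ac − bd)² + (ad + bc)² = (ac + bd)² + (ad − bc)²:
  41 · 61 = 2501: from (4² + 5²)(5² + 6²), take (4·5 − 5·6, 4·6 + 5·5) = (20 − 30, 24 + 25) = (-10, 49); dropping signs (only squares matter) gives (10, 49); check 10² + 49² = 100 + 2401 = 2501 ✓.
  Scale by k = 2: (2·10, 2·49) = (20, 98).
Step 4: Order so x ≤ y and verify: 20² + 98² = 400 + 9604 = 10004 = n. ✓

n = 10004 = 20² + 98² (one valid representation with x ≤ y).


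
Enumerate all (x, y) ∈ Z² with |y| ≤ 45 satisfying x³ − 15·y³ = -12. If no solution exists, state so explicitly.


The equation is x³ - 15y³ = -12. For fixed y, x³ = 15·y³ − 12, so a solution requires the RHS to be a perfect cube.
Strategy: iterate y from -45 to 45, compute RHS = 15·y³ − 12, and check whether it is a (positive or negative) perfect cube.
Check small values of y:
  y = 0: RHS = -12 is not a perfect cube.
  y = 1: RHS = 3 is not a perfect cube.
  y = -1: RHS = -27 = (-3)³ ⇒ x = -3 works.
  y = 2: RHS = 108 is not a perfect cube.
  y = -2: RHS = -132 is not a perfect cube.
  y = 3: RHS = 393 is not a perfect cube.
  y = -3: RHS = -417 is not a perfect cube.
Continuing the search up to |y| = 45 finds no further solutions beyond those listed.
Collected solutions: (-3, -1).

Solutions (with |y| ≤ 45): (-3, -1).


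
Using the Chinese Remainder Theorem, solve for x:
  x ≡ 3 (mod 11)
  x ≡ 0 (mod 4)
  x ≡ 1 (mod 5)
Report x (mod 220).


Moduli 11, 4, 5 are pairwise coprime; by CRT there is a unique solution modulo M = 11 · 4 · 5 = 220.
Solve pairwise, accumulating the modulus:
  Start with x ≡ 3 (mod 11).
  Combine with x ≡ 0 (mod 4): since gcd(11, 4) = 1, we get a unique residue mod 44.
    Write x = 3 + 11·t and substitute into x ≡ 0 (mod 4): 11·t ≡ 0 − 3 = -3 (mod 4).
    Reduce coefficients mod 4: 3·t ≡ 1 (mod 4).
    The inverse of 3 mod 4 is 3 (since 3·3 = 9 = 2·4 + 1), so t ≡ 3·1 = 3 ≡ 3 (mod 4).
    Then x = 3 + 11·3 = 36, valid modulo lcm(11, 4) = 44: x ≡ 36 (mod 44).
  Combine with x ≡ 1 (mod 5): since gcd(44, 5) = 1, we get a unique residue mod 220.
    Write x = 36 + 44·t and substitute into x ≡ 1 (mod 5): 44·t ≡ 1 − 36 = -35 (mod 5).
    Reduce coefficients mod 5: 4·t ≡ 0 (mod 5).
    The inverse of 4 mod 5 is 4 (since 4·4 = 16 = 3·5 + 1), so t ≡ 4·0 = 0 ≡ 0 (mod 5).
    Then x = 36 + 44·0 = 36, valid modulo lcm(44, 5) = 220: x ≡ 36 (mod 220).
Verify: 36 mod 11 = 3 ✓, 36 mod 4 = 0 ✓, 36 mod 5 = 1 ✓.

x ≡ 36 (mod 220).


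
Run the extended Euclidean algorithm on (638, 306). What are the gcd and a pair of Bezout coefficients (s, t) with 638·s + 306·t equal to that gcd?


Euclidean algorithm on (638, 306) — divide until remainder is 0:
  638 = 2 · 306 + 26
  306 = 11 · 26 + 20
  26 = 1 · 20 + 6
  20 = 3 · 6 + 2
  6 = 3 · 2 + 0
gcd(638, 306) = 2.
Track Bezout coefficients alongside the remainders: start with r₀ = 638 = a·1 + b·0 (s = 1, t = 0) and r₁ = 306 = a·0 + b·1 (s = 0, t = 1); each new remainder r_{k+1} = r_{k-1} − q_k·r_k inherits s_{k+1} = s_{k-1} − q_k·s_k, t_{k+1} = t_{k-1} − q_k·t_k, so r_k = a·s_k + b·t_k at every step:
  q = 2: r = 26, s = 1 − 2·0 = 1, t = 0 − 2·1 = -2  (check: 638·1 + 306·(-2) = 26)
  q = 11: r = 20, s = 0 − 11·1 = -11, t = 1 − 11·(-2) = 23  (check: 638·(-11) + 306·23 = 20)
  q = 1: r = 6, s = 1 − 1·(-11) = 12, t = -2 − 1·23 = -25  (check: 638·12 + 306·(-25) = 6)
  q = 3: r = 2, s = -11 − 3·12 = -47, t = 23 − 3·(-25) = 98  (check: 638·(-47) + 306·98 = 2)
The row with r = 2 (the gcd) gives the Bezout coefficients s = -47, t = 98.
Result: 638 · (-47) + 306 · (98) = 2.

gcd(638, 306) = 2; s = -47, t = 98 (check: 638·(-47) + 306·98 = 2).


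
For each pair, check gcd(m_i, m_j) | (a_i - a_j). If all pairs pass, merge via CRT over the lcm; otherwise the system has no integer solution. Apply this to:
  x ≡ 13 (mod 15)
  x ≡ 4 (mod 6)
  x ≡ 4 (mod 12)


Moduli 15, 6, 12 are not pairwise coprime, so CRT works modulo lcm(m_i) when all pairwise compatibility conditions hold.
Pairwise compatibility: gcd(m_i, m_j) must divide a_i - a_j for every pair.
Merge one congruence at a time:
  Start: x ≡ 13 (mod 15).
  Combine with x ≡ 4 (mod 6): gcd(15, 6) = 3; 4 - 13 = -9, which IS divisible by 3, so compatible.
    Write x = 13 + 15·t and substitute into x ≡ 4 (mod 6): 15·t ≡ 4 − 13 = -9 (mod 6).
    Divide the congruence (and modulus) by g = 3: 5·t ≡ -3 (mod 2).
    Reduce coefficients mod 2: 1·t ≡ 1 (mod 2).
    So t ≡ 1 (mod 2).
    Then x = 13 + 15·1 = 28, valid modulo lcm(15, 6) = 30: x ≡ 28 (mod 30).
  Combine with x ≡ 4 (mod 12): gcd(30, 12) = 6; 4 - 28 = -24, which IS divisible by 6, so compatible.
    Write x = 28 + 30·t and substitute into x ≡ 4 (mod 12): 30·t ≡ 4 − 28 = -24 (mod 12).
    Divide the congruence (and modulus) by g = 6: 5·t ≡ -4 (mod 2).
    Reduce coefficients mod 2: 1·t ≡ 0 (mod 2).
    So t ≡ 0 (mod 2).
    Then x = 28 + 30·0 = 28, valid modulo lcm(30, 12) = 60: x ≡ 28 (mod 60).
Verify: 28 mod 15 = 13, 28 mod 6 = 4, 28 mod 12 = 4.

x ≡ 28 (mod 60).


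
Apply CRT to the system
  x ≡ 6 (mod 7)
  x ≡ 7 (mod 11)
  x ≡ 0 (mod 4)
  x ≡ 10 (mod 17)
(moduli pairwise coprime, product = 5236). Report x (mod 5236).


Product of moduli M = 7 · 11 · 4 · 17 = 5236.
Merge one congruence at a time:
  Start: x ≡ 6 (mod 7).
  Combine with x ≡ 7 (mod 11); new modulus lcm = 77.
    Write x = 6 + 7·t and substitute into x ≡ 7 (mod 11): 7·t ≡ 7 − 6 = 1 (mod 11).
    The inverse of 7 mod 11 is 8 (since 7·8 = 56 = 5·11 + 1), so t ≡ 8·1 = 8 ≡ 8 (mod 11).
    Then x = 6 + 7·8 = 62, valid modulo lcm(7, 11) = 77: x ≡ 62 (mod 77).
  Combine with x ≡ 0 (mod 4); new modulus lcm = 308.
    Write x = 62 + 77·t and substitute into x ≡ 0 (mod 4): 77·t ≡ 0 − 62 = -62 (mod 4).
    Reduce coefficients mod 4: 1·t ≡ 2 (mod 4).
    So t ≡ 2 (mod 4).
    Then x = 62 + 77·2 = 216, valid modulo lcm(77, 4) = 308: x ≡ 216 (mod 308).
  Combine with x ≡ 10 (mod 17); new modulus lcm = 5236.
    Write x = 216 + 308·t and substitute into x ≡ 10 (mod 17): 308·t ≡ 10 − 216 = -206 (mod 17).
    Reduce coefficients mod 17: 2·t ≡ 15 (mod 17).
    The inverse of 2 mod 17 is 9 (since 2·9 = 18 = 1·17 + 1), so t ≡ 9·15 = 135 ≡ 16 (mod 17).
    Then x = 216 + 308·16 = 5144, valid modulo lcm(308, 17) = 5236: x ≡ 5144 (mod 5236).
Verify against each original: 5144 mod 7 = 6, 5144 mod 11 = 7, 5144 mod 4 = 0, 5144 mod 17 = 10.

x ≡ 5144 (mod 5236).


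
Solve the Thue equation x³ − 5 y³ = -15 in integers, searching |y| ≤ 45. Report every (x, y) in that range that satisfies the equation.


The equation is x³ - 5y³ = -15. For fixed y, x³ = 5·y³ − 15, so a solution requires the RHS to be a perfect cube.
Strategy: iterate y from -45 to 45, compute RHS = 5·y³ − 15, and check whether it is a (positive or negative) perfect cube.
Check small values of y:
  y = 0: RHS = -15 is not a perfect cube.
  y = 1: RHS = -10 is not a perfect cube.
  y = -1: RHS = -20 is not a perfect cube.
  y = 2: RHS = 25 is not a perfect cube.
  y = -2: RHS = -55 is not a perfect cube.
  y = 3: RHS = 120 is not a perfect cube.
  y = -3: RHS = -150 is not a perfect cube.
Continuing the search up to |y| = 45 finds no solutions either.
No (x, y) in the scanned range satisfies the equation.

No integer solutions with |y| ≤ 45.


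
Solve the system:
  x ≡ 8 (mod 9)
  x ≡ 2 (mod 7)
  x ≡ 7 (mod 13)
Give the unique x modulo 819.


Moduli 9, 7, 13 are pairwise coprime; by CRT there is a unique solution modulo M = 9 · 7 · 13 = 819.
Solve pairwise, accumulating the modulus:
  Start with x ≡ 8 (mod 9).
  Combine with x ≡ 2 (mod 7): since gcd(9, 7) = 1, we get a unique residue mod 63.
    Write x = 8 + 9·t and substitute into x ≡ 2 (mod 7): 9·t ≡ 2 − 8 = -6 (mod 7).
    Reduce coefficients mod 7: 2·t ≡ 1 (mod 7).
    The inverse of 2 mod 7 is 4 (since 2·4 = 8 = 1·7 + 1), so t ≡ 4·1 = 4 ≡ 4 (mod 7).
    Then x = 8 + 9·4 = 44, valid modulo lcm(9, 7) = 63: x ≡ 44 (mod 63).
  Combine with x ≡ 7 (mod 13): since gcd(63, 13) = 1, we get a unique residue mod 819.
    Write x = 44 + 63·t and substitute into x ≡ 7 (mod 13): 63·t ≡ 7 − 44 = -37 (mod 13).
    Reduce coefficients mod 13: 11·t ≡ 2 (mod 13).
    The inverse of 11 mod 13 is 6 (since 11·6 = 66 = 5·13 + 1), so t ≡ 6·2 = 12 ≡ 12 (mod 13).
    Then x = 44 + 63·12 = 800, valid modulo lcm(63, 13) = 819: x ≡ 800 (mod 819).
Verify: 800 mod 9 = 8 ✓, 800 mod 7 = 2 ✓, 800 mod 13 = 7 ✓.

x ≡ 800 (mod 819).


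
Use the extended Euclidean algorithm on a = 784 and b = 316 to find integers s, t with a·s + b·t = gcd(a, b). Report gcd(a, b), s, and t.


Euclidean algorithm on (784, 316) — divide until remainder is 0:
  784 = 2 · 316 + 152
  316 = 2 · 152 + 12
  152 = 12 · 12 + 8
  12 = 1 · 8 + 4
  8 = 2 · 4 + 0
gcd(784, 316) = 4.
Track Bezout coefficients alongside the remainders: start with r₀ = 784 = a·1 + b·0 (s = 1, t = 0) and r₁ = 316 = a·0 + b·1 (s = 0, t = 1); each new remainder r_{k+1} = r_{k-1} − q_k·r_k inherits s_{k+1} = s_{k-1} − q_k·s_k, t_{k+1} = t_{k-1} − q_k·t_k, so r_k = a·s_k + b·t_k at every step:
  q = 2: r = 152, s = 1 − 2·0 = 1, t = 0 − 2·1 = -2  (check: 784·1 + 316·(-2) = 152)
  q = 2: r = 12, s = 0 − 2·1 = -2, t = 1 − 2·(-2) = 5  (check: 784·(-2) + 316·5 = 12)
  q = 12: r = 8, s = 1 − 12·(-2) = 25, t = -2 − 12·5 = -62  (check: 784·25 + 316·(-62) = 8)
  q = 1: r = 4, s = -2 − 1·25 = -27, t = 5 − 1·(-62) = 67  (check: 784·(-27) + 316·67 = 4)
The row with r = 4 (the gcd) gives the Bezout coefficients s = -27, t = 67.
Result: 784 · (-27) + 316 · (67) = 4.

gcd(784, 316) = 4; s = -27, t = 67 (check: 784·(-27) + 316·67 = 4).


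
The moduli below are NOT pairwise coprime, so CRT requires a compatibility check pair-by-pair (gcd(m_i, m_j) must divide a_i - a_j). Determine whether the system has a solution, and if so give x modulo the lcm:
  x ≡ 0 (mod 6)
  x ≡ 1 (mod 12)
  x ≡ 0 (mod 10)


Moduli 6, 12, 10 are not pairwise coprime, so CRT works modulo lcm(m_i) when all pairwise compatibility conditions hold.
Pairwise compatibility: gcd(m_i, m_j) must divide a_i - a_j for every pair.
Merge one congruence at a time:
  Start: x ≡ 0 (mod 6).
  Combine with x ≡ 1 (mod 12): gcd(6, 12) = 6, and 1 - 0 = 1 is NOT divisible by 6.
    ⇒ system is inconsistent (no integer solution).

No solution (the system is inconsistent).


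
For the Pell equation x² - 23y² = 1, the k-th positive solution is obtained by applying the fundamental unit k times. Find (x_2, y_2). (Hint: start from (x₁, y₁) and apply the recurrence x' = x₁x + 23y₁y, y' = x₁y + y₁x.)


Step 1: Find the fundamental solution (x₁, y₁) of x² - 23y² = 1.
  Expand √23 as a continued fraction. a₀ = ⌊√23⌋ = 4; iterate m_{k+1} = d_k·a_k − m_k, d_{k+1} = (23 − m_{k+1}²)/d_k, a_{k+1} = ⌊(a₀ + m_{k+1})/d_{k+1}⌋ (starting m₀ = 0, d₀ = 1), with convergents p_k = a_k·p_{k-1} + p_{k-2}, q_k = a_k·q_{k-1} + q_{k-2} (p₋₁ = 1, q₋₁ = 0):
  k = 0: a₀ = 4; p₀/q₀ = 4/1; p₀² − 23·q₀² = 16 − 23 = -7.
  k = 1: m = 4, d = 7, a = ⌊(4 + 4)/7⌋ = 1; p/q = (1·4 + 1)/(1·1 + 0) = 5/1; p² − 23·q² = 25 − 23 = 2.
  k = 2: m = 3, d = 2, a = ⌊(4 + 3)/2⌋ = 3; p/q = (3·5 + 4)/(3·1 + 1) = 19/4; p² − 23·q² = 361 − 368 = -7.
  k = 3: m = 3, d = 7, a = ⌊(4 + 3)/7⌋ = 1; p/q = (1·19 + 5)/(1·4 + 1) = 24/5; p² − 23·q² = 576 − 575 = 1.
  The first convergent with p² − 23·q² = 1 gives the fundamental solution (x₁, y₁) = (24, 5).
Step 2: Apply the recurrence (x_{n+1}, y_{n+1}) = (x₁x_n + 23y₁y_n, x₁y_n + y₁x_n) repeatedly.
  From (x_1, y_1) = (24, 5): x_2 = 24·24 + 23·5·5 = 1151; y_2 = 24·5 + 5·24 = 240.
Step 3: Verify x_2² - 23·y_2² = 1324801 - 1324800 = 1 (should be 1). ✓

(x_1, y_1) = (24, 5); (x_2, y_2) = (1151, 240).
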